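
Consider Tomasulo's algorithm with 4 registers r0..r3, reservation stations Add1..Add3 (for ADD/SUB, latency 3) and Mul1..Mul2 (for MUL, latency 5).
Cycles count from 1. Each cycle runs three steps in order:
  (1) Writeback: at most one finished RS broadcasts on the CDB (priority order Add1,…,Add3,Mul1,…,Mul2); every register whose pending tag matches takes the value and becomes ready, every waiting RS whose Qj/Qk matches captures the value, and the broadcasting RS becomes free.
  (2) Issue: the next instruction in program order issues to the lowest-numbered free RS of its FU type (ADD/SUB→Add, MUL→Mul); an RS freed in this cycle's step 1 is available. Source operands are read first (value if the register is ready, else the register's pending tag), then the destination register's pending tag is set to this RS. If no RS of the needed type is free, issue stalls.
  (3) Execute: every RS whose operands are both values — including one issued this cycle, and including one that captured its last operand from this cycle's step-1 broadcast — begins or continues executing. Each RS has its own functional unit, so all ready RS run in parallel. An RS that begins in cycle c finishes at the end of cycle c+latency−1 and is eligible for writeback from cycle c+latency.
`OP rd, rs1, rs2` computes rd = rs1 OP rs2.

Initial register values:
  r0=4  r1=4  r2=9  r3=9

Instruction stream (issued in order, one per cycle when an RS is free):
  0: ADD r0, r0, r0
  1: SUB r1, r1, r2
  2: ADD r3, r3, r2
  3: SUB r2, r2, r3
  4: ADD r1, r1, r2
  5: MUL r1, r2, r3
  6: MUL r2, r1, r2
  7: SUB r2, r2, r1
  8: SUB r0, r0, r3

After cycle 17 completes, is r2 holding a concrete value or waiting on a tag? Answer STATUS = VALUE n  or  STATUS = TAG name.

STATUS = TAG Add3

cycle 1: issue ADD r0<-Add1 // r0:Add1,r1:4,r2:9,r3:9
cycle 2: issue SUB r1<-Add2 // r0:Add1,r1:Add2,r2:9,r3:9
cycle 3: issue ADD r3<-Add3 // r0:Add1,r1:Add2,r2:9,r3:Add3
cycle 4: CDB Add1=8; issue SUB r2<-Add1 // r0:8,r1:Add2,r2:Add1,r3:Add3
cycle 5: CDB Add2=-5; issue ADD r1<-Add2 // r0:8,r1:Add2,r2:Add1,r3:Add3
cycle 6: CDB Add3=18; issue MUL r1<-Mul1 // r0:8,r1:Mul1,r2:Add1,r3:18
cycle 7: issue MUL r2<-Mul2 // r0:8,r1:Mul1,r2:Mul2,r3:18
cycle 8: issue SUB r2<-Add3 // r0:8,r1:Mul1,r2:Add3,r3:18
cycle 9: CDB Add1=-9; issue SUB r0<-Add1 // r0:Add1,r1:Mul1,r2:Add3,r3:18
cycle 10: - // r0:Add1,r1:Mul1,r2:Add3,r3:18
cycle 11: - // r0:Add1,r1:Mul1,r2:Add3,r3:18
cycle 12: CDB Add1=-10 // r0:-10,r1:Mul1,r2:Add3,r3:18
cycle 13: CDB Add2=-14 // r0:-10,r1:Mul1,r2:Add3,r3:18
cycle 14: CDB Mul1=-162 // r0:-10,r1:-162,r2:Add3,r3:18
cycle 15: - // r0:-10,r1:-162,r2:Add3,r3:18
cycle 16: - // r0:-10,r1:-162,r2:Add3,r3:18
cycle 17: - // r0:-10,r1:-162,r2:Add3,r3:18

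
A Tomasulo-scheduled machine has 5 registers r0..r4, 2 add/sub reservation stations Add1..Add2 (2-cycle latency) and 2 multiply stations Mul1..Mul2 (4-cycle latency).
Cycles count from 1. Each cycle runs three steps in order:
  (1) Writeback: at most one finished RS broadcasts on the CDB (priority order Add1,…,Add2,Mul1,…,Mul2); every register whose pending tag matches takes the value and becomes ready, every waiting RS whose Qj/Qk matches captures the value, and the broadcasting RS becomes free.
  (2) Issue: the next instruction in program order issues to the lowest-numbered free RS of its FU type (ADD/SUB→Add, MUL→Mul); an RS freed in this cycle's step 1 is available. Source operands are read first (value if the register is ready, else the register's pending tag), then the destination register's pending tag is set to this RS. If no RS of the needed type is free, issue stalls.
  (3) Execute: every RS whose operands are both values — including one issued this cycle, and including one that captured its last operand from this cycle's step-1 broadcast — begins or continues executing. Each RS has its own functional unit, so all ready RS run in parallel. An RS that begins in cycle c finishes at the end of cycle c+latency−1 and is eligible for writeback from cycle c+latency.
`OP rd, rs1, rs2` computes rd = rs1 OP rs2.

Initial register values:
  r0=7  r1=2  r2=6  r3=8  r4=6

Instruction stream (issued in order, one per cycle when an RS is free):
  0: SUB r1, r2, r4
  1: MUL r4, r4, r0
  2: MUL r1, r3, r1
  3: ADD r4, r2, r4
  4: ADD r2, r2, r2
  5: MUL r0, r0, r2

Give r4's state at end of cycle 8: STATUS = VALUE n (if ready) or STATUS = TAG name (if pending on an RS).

cycle 1: issue SUB r1<-Add1 // r0:7,r1:Add1,r2:6,r3:8,r4:6
cycle 2: issue MUL r4<-Mul1 // r0:7,r1:Add1,r2:6,r3:8,r4:Mul1
cycle 3: CDB Add1=0; issue MUL r1<-Mul2 // r0:7,r1:Mul2,r2:6,r3:8,r4:Mul1
cycle 4: issue ADD r4<-Add1 // r0:7,r1:Mul2,r2:6,r3:8,r4:Add1
cycle 5: issue ADD r2<-Add2 // r0:7,r1:Mul2,r2:Add2,r3:8,r4:Add1
cycle 6: CDB Mul1=42; issue MUL r0<-Mul1 // r0:Mul1,r1:Mul2,r2:Add2,r3:8,r4:Add1
cycle 7: CDB Add2=12 // r0:Mul1,r1:Mul2,r2:12,r3:8,r4:Add1
cycle 8: CDB Add1=48 // r0:Mul1,r1:Mul2,r2:12,r3:8,r4:48

STATUS = VALUE 48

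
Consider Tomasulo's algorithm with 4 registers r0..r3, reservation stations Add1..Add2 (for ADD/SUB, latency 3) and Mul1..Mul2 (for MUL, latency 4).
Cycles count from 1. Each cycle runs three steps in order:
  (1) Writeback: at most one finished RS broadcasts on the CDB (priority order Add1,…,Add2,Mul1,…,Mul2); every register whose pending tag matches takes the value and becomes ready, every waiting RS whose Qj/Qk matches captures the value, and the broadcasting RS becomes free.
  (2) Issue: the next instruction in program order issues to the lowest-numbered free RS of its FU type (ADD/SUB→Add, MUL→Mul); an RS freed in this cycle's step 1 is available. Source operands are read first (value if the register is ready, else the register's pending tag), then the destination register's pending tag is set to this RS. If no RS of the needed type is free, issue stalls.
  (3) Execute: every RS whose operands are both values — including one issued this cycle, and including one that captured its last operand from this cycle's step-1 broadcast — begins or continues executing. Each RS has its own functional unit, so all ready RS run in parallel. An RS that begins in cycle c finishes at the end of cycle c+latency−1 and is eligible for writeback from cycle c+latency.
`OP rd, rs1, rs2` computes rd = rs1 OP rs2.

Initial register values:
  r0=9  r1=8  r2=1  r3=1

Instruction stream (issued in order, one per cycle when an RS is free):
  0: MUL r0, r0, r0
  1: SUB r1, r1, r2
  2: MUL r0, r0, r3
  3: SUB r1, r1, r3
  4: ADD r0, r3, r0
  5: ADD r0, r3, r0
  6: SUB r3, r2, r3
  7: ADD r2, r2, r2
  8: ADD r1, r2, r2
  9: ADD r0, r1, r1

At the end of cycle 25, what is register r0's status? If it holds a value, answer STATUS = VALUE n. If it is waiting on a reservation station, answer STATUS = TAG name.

STATUS = VALUE 8

cycle 1: issue MUL r0<-Mul1 // r0:Mul1,r1:8,r2:1,r3:1
cycle 2: issue SUB r1<-Add1 // r0:Mul1,r1:Add1,r2:1,r3:1
cycle 3: issue MUL r0<-Mul2 // r0:Mul2,r1:Add1,r2:1,r3:1
cycle 4: issue SUB r1<-Add2 // r0:Mul2,r1:Add2,r2:1,r3:1
cycle 5: CDB Add1=7; issue ADD r0<-Add1 // r0:Add1,r1:Add2,r2:1,r3:1
cycle 6: CDB Mul1=81; stall // r0:Add1,r1:Add2,r2:1,r3:1
cycle 7: stall // r0:Add1,r1:Add2,r2:1,r3:1
cycle 8: CDB Add2=6; issue ADD r0<-Add2 // r0:Add2,r1:6,r2:1,r3:1
cycle 9: stall // r0:Add2,r1:6,r2:1,r3:1
cycle 10: CDB Mul2=81; stall // r0:Add2,r1:6,r2:1,r3:1
cycle 11: stall // r0:Add2,r1:6,r2:1,r3:1
cycle 12: stall // r0:Add2,r1:6,r2:1,r3:1
cycle 13: CDB Add1=82; issue SUB r3<-Add1 // r0:Add2,r1:6,r2:1,r3:Add1
cycle 14: stall // r0:Add2,r1:6,r2:1,r3:Add1
cycle 15: stall // r0:Add2,r1:6,r2:1,r3:Add1
cycle 16: CDB Add1=0; issue ADD r2<-Add1 // r0:Add2,r1:6,r2:Add1,r3:0
cycle 17: CDB Add2=83; issue ADD r1<-Add2 // r0:83,r1:Add2,r2:Add1,r3:0
cycle 18: stall // r0:83,r1:Add2,r2:Add1,r3:0
cycle 19: CDB Add1=2; issue ADD r0<-Add1 // r0:Add1,r1:Add2,r2:2,r3:0
cycle 20: - // r0:Add1,r1:Add2,r2:2,r3:0
cycle 21: - // r0:Add1,r1:Add2,r2:2,r3:0
cycle 22: CDB Add2=4 // r0:Add1,r1:4,r2:2,r3:0
cycle 23: - // r0:Add1,r1:4,r2:2,r3:0
cycle 24: - // r0:Add1,r1:4,r2:2,r3:0
cycle 25: CDB Add1=8 // r0:8,r1:4,r2:2,r3:0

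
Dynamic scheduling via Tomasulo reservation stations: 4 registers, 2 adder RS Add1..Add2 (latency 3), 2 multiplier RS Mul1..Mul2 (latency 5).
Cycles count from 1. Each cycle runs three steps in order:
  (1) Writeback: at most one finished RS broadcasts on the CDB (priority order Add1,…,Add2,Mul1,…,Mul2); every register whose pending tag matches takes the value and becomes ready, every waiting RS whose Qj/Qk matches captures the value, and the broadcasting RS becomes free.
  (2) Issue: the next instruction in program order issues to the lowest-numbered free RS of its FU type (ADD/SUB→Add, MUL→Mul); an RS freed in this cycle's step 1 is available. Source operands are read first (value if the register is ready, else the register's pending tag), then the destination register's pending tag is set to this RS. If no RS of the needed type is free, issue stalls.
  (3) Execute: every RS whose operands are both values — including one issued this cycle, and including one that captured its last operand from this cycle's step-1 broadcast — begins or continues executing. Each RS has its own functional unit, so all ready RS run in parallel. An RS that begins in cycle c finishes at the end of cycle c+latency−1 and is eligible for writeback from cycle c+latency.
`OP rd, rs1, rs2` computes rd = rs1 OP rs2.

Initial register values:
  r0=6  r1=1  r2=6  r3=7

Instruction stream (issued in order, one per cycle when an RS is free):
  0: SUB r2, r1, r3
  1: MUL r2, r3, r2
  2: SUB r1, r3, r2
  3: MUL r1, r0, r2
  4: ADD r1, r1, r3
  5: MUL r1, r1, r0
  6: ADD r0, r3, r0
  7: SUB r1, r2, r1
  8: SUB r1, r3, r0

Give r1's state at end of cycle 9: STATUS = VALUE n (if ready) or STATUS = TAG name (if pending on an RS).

STATUS = TAG Mul1

  c1: issue SUB r2<-Add1  regs: r0:6,r1:1,r2:Add1,r3:7
  c2: issue MUL r2<-Mul1  regs: r0:6,r1:1,r2:Mul1,r3:7
  c3: issue SUB r1<-Add2  regs: r0:6,r1:Add2,r2:Mul1,r3:7
  c4: CDB Add1=-6; issue MUL r1<-Mul2  regs: r0:6,r1:Mul2,r2:Mul1,r3:7
  c5: issue ADD r1<-Add1  regs: r0:6,r1:Add1,r2:Mul1,r3:7
  c6: stall  regs: r0:6,r1:Add1,r2:Mul1,r3:7
  c7: stall  regs: r0:6,r1:Add1,r2:Mul1,r3:7
  c8: stall  regs: r0:6,r1:Add1,r2:Mul1,r3:7
  c9: CDB Mul1=-42; issue MUL r1<-Mul1  regs: r0:6,r1:Mul1,r2:-42,r3:7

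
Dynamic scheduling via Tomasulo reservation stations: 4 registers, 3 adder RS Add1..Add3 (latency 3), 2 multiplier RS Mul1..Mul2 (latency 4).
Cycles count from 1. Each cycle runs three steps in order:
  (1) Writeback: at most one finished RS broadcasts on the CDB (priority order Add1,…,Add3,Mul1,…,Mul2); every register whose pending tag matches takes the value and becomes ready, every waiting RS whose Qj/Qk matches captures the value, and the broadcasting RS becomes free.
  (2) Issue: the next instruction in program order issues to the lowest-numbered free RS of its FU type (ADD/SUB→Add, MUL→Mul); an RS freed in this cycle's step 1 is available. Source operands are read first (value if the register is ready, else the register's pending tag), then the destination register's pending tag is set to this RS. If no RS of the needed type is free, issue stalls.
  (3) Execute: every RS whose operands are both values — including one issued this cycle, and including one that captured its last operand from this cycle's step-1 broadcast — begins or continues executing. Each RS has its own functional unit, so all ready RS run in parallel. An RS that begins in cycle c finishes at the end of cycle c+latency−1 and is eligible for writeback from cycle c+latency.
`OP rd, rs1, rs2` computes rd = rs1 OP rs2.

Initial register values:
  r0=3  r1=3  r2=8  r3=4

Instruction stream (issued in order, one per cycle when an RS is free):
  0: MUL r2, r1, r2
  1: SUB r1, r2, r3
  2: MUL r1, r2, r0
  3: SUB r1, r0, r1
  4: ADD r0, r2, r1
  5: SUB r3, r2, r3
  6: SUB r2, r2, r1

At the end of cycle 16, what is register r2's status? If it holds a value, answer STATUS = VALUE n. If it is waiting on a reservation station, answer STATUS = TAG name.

  c1: issue MUL r2<-Mul1  regs: r0:3,r1:3,r2:Mul1,r3:4
  c2: issue SUB r1<-Add1  regs: r0:3,r1:Add1,r2:Mul1,r3:4
  c3: issue MUL r1<-Mul2  regs: r0:3,r1:Mul2,r2:Mul1,r3:4
  c4: issue SUB r1<-Add2  regs: r0:3,r1:Add2,r2:Mul1,r3:4
  c5: CDB Mul1=24; issue ADD r0<-Add3  regs: r0:Add3,r1:Add2,r2:24,r3:4
  c6: stall  regs: r0:Add3,r1:Add2,r2:24,r3:4
  c7: stall  regs: r0:Add3,r1:Add2,r2:24,r3:4
  c8: CDB Add1=20; issue SUB r3<-Add1  regs: r0:Add3,r1:Add2,r2:24,r3:Add1
  c9: CDB Mul2=72; stall  regs: r0:Add3,r1:Add2,r2:24,r3:Add1
  c10: stall  regs: r0:Add3,r1:Add2,r2:24,r3:Add1
  c11: CDB Add1=20; issue SUB r2<-Add1  regs: r0:Add3,r1:Add2,r2:Add1,r3:20
  c12: CDB Add2=-69  regs: r0:Add3,r1:-69,r2:Add1,r3:20
  c13: -  regs: r0:Add3,r1:-69,r2:Add1,r3:20
  c14: -  regs: r0:Add3,r1:-69,r2:Add1,r3:20
  c15: CDB Add1=93  regs: r0:Add3,r1:-69,r2:93,r3:20
  c16: CDB Add3=-45  regs: r0:-45,r1:-69,r2:93,r3:20

STATUS = VALUE 93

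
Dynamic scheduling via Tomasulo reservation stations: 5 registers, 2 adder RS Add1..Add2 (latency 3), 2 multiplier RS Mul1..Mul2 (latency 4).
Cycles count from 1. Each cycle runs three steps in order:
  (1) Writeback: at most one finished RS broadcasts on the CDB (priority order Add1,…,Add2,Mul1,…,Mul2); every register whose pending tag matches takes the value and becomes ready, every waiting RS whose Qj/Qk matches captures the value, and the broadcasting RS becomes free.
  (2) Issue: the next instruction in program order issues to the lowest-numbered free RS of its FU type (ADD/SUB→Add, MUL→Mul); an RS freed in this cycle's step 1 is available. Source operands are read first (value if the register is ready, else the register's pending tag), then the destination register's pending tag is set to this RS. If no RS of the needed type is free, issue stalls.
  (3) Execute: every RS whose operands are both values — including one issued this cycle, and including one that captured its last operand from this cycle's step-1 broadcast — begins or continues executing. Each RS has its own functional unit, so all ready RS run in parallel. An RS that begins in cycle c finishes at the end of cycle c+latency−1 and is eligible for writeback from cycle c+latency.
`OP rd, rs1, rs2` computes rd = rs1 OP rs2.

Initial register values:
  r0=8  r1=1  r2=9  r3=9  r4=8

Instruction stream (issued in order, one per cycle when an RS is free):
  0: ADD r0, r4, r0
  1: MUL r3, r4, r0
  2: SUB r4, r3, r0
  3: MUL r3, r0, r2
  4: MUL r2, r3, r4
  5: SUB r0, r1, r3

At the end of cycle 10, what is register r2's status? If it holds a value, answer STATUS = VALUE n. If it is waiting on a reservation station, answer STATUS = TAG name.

STATUS = TAG Mul1

cycle 1: issue ADD r0<-Add1 // r0:Add1,r1:1,r2:9,r3:9,r4:8
cycle 2: issue MUL r3<-Mul1 // r0:Add1,r1:1,r2:9,r3:Mul1,r4:8
cycle 3: issue SUB r4<-Add2 // r0:Add1,r1:1,r2:9,r3:Mul1,r4:Add2
cycle 4: CDB Add1=16; issue MUL r3<-Mul2 // r0:16,r1:1,r2:9,r3:Mul2,r4:Add2
cycle 5: stall // r0:16,r1:1,r2:9,r3:Mul2,r4:Add2
cycle 6: stall // r0:16,r1:1,r2:9,r3:Mul2,r4:Add2
cycle 7: stall // r0:16,r1:1,r2:9,r3:Mul2,r4:Add2
cycle 8: CDB Mul1=128; issue MUL r2<-Mul1 // r0:16,r1:1,r2:Mul1,r3:Mul2,r4:Add2
cycle 9: CDB Mul2=144; issue SUB r0<-Add1 // r0:Add1,r1:1,r2:Mul1,r3:144,r4:Add2
cycle 10: - // r0:Add1,r1:1,r2:Mul1,r3:144,r4:Add2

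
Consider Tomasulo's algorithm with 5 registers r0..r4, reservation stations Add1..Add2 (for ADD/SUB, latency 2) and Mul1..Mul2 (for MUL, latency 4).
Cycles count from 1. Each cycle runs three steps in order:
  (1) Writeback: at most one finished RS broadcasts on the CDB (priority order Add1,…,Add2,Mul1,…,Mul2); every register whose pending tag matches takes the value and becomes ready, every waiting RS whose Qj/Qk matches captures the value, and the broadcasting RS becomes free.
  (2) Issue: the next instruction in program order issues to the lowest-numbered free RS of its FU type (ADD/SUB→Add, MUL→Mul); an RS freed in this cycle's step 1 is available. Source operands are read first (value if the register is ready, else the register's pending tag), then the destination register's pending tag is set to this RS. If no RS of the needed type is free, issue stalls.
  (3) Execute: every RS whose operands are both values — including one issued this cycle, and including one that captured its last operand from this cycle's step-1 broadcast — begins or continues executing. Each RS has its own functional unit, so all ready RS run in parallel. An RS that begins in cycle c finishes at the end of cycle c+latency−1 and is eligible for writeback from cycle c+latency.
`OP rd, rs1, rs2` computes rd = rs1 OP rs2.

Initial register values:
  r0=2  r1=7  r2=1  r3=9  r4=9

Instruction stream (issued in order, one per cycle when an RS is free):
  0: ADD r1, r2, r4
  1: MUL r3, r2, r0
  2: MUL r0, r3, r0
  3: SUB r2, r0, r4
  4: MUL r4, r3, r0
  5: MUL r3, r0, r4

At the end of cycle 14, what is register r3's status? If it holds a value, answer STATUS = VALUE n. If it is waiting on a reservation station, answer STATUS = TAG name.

  c1: issue ADD r1<-Add1  regs: r0:2,r1:Add1,r2:1,r3:9,r4:9
  c2: issue MUL r3<-Mul1  regs: r0:2,r1:Add1,r2:1,r3:Mul1,r4:9
  c3: CDB Add1=10; issue MUL r0<-Mul2  regs: r0:Mul2,r1:10,r2:1,r3:Mul1,r4:9
  c4: issue SUB r2<-Add1  regs: r0:Mul2,r1:10,r2:Add1,r3:Mul1,r4:9
  c5: stall  regs: r0:Mul2,r1:10,r2:Add1,r3:Mul1,r4:9
  c6: CDB Mul1=2; issue MUL r4<-Mul1  regs: r0:Mul2,r1:10,r2:Add1,r3:2,r4:Mul1
  c7: stall  regs: r0:Mul2,r1:10,r2:Add1,r3:2,r4:Mul1
  c8: stall  regs: r0:Mul2,r1:10,r2:Add1,r3:2,r4:Mul1
  c9: stall  regs: r0:Mul2,r1:10,r2:Add1,r3:2,r4:Mul1
  c10: CDB Mul2=4; issue MUL r3<-Mul2  regs: r0:4,r1:10,r2:Add1,r3:Mul2,r4:Mul1
  c11: -  regs: r0:4,r1:10,r2:Add1,r3:Mul2,r4:Mul1
  c12: CDB Add1=-5  regs: r0:4,r1:10,r2:-5,r3:Mul2,r4:Mul1
  c13: -  regs: r0:4,r1:10,r2:-5,r3:Mul2,r4:Mul1
  c14: CDB Mul1=8  regs: r0:4,r1:10,r2:-5,r3:Mul2,r4:8

STATUS = TAG Mul2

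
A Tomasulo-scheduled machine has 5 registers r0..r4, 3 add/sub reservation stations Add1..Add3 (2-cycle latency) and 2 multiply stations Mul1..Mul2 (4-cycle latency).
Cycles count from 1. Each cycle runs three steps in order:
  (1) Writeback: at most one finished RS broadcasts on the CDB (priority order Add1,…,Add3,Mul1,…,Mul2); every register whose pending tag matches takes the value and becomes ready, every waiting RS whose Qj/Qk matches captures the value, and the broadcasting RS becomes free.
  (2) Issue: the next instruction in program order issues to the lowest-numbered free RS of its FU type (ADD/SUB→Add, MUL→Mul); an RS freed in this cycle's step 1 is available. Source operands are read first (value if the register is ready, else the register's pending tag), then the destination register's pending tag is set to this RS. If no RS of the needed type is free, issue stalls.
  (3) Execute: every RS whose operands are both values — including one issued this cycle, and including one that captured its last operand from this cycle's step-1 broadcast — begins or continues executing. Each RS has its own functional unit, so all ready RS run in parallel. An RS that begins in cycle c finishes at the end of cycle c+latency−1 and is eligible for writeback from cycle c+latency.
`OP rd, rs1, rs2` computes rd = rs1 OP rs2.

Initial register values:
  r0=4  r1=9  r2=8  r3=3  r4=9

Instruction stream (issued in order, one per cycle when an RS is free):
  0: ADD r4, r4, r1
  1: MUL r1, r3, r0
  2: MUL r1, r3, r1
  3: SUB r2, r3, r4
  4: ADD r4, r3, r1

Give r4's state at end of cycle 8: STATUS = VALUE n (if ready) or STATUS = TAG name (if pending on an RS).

  c1: issue ADD r4<-Add1  regs: r0:4,r1:9,r2:8,r3:3,r4:Add1
  c2: issue MUL r1<-Mul1  regs: r0:4,r1:Mul1,r2:8,r3:3,r4:Add1
  c3: CDB Add1=18; issue MUL r1<-Mul2  regs: r0:4,r1:Mul2,r2:8,r3:3,r4:18
  c4: issue SUB r2<-Add1  regs: r0:4,r1:Mul2,r2:Add1,r3:3,r4:18
  c5: issue ADD r4<-Add2  regs: r0:4,r1:Mul2,r2:Add1,r3:3,r4:Add2
  c6: CDB Add1=-15  regs: r0:4,r1:Mul2,r2:-15,r3:3,r4:Add2
  c7: CDB Mul1=12  regs: r0:4,r1:Mul2,r2:-15,r3:3,r4:Add2
  c8: -  regs: r0:4,r1:Mul2,r2:-15,r3:3,r4:Add2

STATUS = TAG Add2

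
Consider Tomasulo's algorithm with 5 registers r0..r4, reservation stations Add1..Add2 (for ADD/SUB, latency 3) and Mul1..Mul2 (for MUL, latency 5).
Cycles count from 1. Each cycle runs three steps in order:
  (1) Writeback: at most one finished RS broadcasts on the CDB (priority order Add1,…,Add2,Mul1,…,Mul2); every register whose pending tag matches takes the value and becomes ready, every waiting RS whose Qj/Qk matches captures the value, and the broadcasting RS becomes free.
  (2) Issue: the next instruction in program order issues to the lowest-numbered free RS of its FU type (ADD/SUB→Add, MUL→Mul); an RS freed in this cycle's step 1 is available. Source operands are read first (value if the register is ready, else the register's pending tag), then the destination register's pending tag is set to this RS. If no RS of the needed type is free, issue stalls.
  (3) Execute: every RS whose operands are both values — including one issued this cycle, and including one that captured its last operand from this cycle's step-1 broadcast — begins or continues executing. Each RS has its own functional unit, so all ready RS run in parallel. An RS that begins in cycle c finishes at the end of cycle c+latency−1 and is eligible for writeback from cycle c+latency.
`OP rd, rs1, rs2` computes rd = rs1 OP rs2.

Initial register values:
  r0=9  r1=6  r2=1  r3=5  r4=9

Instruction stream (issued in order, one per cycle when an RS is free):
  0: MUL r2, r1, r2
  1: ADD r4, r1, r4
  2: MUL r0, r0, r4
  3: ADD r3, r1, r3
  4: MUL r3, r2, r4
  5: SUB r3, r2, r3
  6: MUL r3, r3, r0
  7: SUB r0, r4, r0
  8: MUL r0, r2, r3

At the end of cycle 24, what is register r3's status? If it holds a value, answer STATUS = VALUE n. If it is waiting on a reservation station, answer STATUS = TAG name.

c1: issue MUL r2<-Mul1 | r0:9,r1:6,r2:Mul1,r3:5,r4:9
c2: issue ADD r4<-Add1 | r0:9,r1:6,r2:Mul1,r3:5,r4:Add1
c3: issue MUL r0<-Mul2 | r0:Mul2,r1:6,r2:Mul1,r3:5,r4:Add1
c4: issue ADD r3<-Add2 | r0:Mul2,r1:6,r2:Mul1,r3:Add2,r4:Add1
c5: CDB Add1=15; stall | r0:Mul2,r1:6,r2:Mul1,r3:Add2,r4:15
c6: CDB Mul1=6; issue MUL r3<-Mul1 | r0:Mul2,r1:6,r2:6,r3:Mul1,r4:15
c7: CDB Add2=11; issue SUB r3<-Add1 | r0:Mul2,r1:6,r2:6,r3:Add1,r4:15
c8: stall | r0:Mul2,r1:6,r2:6,r3:Add1,r4:15
c9: stall | r0:Mul2,r1:6,r2:6,r3:Add1,r4:15
c10: CDB Mul2=135; issue MUL r3<-Mul2 | r0:135,r1:6,r2:6,r3:Mul2,r4:15
c11: CDB Mul1=90; issue SUB r0<-Add2 | r0:Add2,r1:6,r2:6,r3:Mul2,r4:15
c12: issue MUL r0<-Mul1 | r0:Mul1,r1:6,r2:6,r3:Mul2,r4:15
c13: - | r0:Mul1,r1:6,r2:6,r3:Mul2,r4:15
c14: CDB Add1=-84 | r0:Mul1,r1:6,r2:6,r3:Mul2,r4:15
c15: CDB Add2=-120 | r0:Mul1,r1:6,r2:6,r3:Mul2,r4:15
c16: - | r0:Mul1,r1:6,r2:6,r3:Mul2,r4:15
c17: - | r0:Mul1,r1:6,r2:6,r3:Mul2,r4:15
c18: - | r0:Mul1,r1:6,r2:6,r3:Mul2,r4:15
c19: CDB Mul2=-11340 | r0:Mul1,r1:6,r2:6,r3:-11340,r4:15
c20: - | r0:Mul1,r1:6,r2:6,r3:-11340,r4:15
c21: - | r0:Mul1,r1:6,r2:6,r3:-11340,r4:15
c22: - | r0:Mul1,r1:6,r2:6,r3:-11340,r4:15
c23: - | r0:Mul1,r1:6,r2:6,r3:-11340,r4:15
c24: CDB Mul1=-68040 | r0:-68040,r1:6,r2:6,r3:-11340,r4:15

STATUS = VALUE -11340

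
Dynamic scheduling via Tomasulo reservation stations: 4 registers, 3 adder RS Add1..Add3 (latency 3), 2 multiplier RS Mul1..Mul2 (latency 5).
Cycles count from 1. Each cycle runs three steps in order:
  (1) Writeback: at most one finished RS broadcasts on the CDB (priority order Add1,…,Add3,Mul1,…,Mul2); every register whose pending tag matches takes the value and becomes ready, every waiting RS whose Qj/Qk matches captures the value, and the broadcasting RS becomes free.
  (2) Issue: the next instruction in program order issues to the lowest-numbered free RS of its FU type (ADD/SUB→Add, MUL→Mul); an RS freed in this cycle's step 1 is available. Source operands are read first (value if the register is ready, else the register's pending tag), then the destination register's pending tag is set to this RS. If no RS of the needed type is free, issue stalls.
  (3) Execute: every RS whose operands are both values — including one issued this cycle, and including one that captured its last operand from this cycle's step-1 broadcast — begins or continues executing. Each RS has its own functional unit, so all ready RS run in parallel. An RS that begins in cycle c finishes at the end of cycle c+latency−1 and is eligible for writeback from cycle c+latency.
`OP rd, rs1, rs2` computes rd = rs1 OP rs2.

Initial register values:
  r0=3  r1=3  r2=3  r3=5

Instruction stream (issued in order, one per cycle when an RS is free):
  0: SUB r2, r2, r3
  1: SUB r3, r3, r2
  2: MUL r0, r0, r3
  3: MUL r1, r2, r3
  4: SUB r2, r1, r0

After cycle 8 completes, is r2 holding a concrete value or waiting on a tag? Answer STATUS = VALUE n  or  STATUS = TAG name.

STATUS = TAG Add1

c1: issue SUB r2<-Add1 | r0:3,r1:3,r2:Add1,r3:5
c2: issue SUB r3<-Add2 | r0:3,r1:3,r2:Add1,r3:Add2
c3: issue MUL r0<-Mul1 | r0:Mul1,r1:3,r2:Add1,r3:Add2
c4: CDB Add1=-2; issue MUL r1<-Mul2 | r0:Mul1,r1:Mul2,r2:-2,r3:Add2
c5: issue SUB r2<-Add1 | r0:Mul1,r1:Mul2,r2:Add1,r3:Add2
c6: - | r0:Mul1,r1:Mul2,r2:Add1,r3:Add2
c7: CDB Add2=7 | r0:Mul1,r1:Mul2,r2:Add1,r3:7
c8: - | r0:Mul1,r1:Mul2,r2:Add1,r3:7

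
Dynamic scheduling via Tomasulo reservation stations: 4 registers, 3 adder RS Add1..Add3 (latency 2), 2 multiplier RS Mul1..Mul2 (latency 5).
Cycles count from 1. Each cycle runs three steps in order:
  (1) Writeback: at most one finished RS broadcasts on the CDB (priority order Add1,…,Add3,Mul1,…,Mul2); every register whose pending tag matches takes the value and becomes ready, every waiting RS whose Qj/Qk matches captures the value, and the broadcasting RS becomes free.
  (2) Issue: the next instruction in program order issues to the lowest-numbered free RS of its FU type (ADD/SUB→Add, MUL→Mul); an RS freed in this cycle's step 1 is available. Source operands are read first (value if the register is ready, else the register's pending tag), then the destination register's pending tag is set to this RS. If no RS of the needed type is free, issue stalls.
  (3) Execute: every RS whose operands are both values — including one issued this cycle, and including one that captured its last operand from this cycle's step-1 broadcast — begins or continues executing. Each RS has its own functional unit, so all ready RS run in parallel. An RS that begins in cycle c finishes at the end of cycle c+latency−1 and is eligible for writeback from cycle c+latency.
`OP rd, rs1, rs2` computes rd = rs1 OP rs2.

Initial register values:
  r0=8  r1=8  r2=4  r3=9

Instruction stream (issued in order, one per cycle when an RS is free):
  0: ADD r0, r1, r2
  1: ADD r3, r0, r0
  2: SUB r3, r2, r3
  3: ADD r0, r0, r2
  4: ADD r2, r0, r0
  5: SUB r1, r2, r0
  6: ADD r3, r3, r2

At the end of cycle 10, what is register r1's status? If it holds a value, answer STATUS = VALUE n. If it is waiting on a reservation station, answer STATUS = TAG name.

cycle 1: issue ADD r0<-Add1 // r0:Add1,r1:8,r2:4,r3:9
cycle 2: issue ADD r3<-Add2 // r0:Add1,r1:8,r2:4,r3:Add2
cycle 3: CDB Add1=12; issue SUB r3<-Add1 // r0:12,r1:8,r2:4,r3:Add1
cycle 4: issue ADD r0<-Add3 // r0:Add3,r1:8,r2:4,r3:Add1
cycle 5: CDB Add2=24; issue ADD r2<-Add2 // r0:Add3,r1:8,r2:Add2,r3:Add1
cycle 6: CDB Add3=16; issue SUB r1<-Add3 // r0:16,r1:Add3,r2:Add2,r3:Add1
cycle 7: CDB Add1=-20; issue ADD r3<-Add1 // r0:16,r1:Add3,r2:Add2,r3:Add1
cycle 8: CDB Add2=32 // r0:16,r1:Add3,r2:32,r3:Add1
cycle 9: - // r0:16,r1:Add3,r2:32,r3:Add1
cycle 10: CDB Add1=12 // r0:16,r1:Add3,r2:32,r3:12

STATUS = TAG Add3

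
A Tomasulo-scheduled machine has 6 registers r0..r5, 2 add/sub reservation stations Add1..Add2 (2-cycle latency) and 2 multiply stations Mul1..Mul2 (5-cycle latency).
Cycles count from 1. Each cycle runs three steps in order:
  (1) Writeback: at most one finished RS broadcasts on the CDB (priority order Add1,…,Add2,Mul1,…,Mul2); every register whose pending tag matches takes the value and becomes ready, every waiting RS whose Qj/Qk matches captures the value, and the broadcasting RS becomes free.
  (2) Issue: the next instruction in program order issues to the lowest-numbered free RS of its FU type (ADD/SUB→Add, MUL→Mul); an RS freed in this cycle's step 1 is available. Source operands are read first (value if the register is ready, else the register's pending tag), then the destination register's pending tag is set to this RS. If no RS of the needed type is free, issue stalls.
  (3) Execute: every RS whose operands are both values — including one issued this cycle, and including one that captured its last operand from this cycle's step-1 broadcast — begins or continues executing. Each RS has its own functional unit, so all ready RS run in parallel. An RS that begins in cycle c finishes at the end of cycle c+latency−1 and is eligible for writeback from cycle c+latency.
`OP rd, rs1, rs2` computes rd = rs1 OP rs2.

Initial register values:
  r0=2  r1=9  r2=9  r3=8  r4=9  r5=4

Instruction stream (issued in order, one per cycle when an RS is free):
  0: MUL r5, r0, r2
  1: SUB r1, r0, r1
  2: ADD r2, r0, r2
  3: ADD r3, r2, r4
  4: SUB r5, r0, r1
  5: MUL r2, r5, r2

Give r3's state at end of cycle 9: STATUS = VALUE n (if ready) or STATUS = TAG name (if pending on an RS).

STATUS = VALUE 20

  c1: issue MUL r5<-Mul1  regs: r0:2,r1:9,r2:9,r3:8,r4:9,r5:Mul1
  c2: issue SUB r1<-Add1  regs: r0:2,r1:Add1,r2:9,r3:8,r4:9,r5:Mul1
  c3: issue ADD r2<-Add2  regs: r0:2,r1:Add1,r2:Add2,r3:8,r4:9,r5:Mul1
  c4: CDB Add1=-7; issue ADD r3<-Add1  regs: r0:2,r1:-7,r2:Add2,r3:Add1,r4:9,r5:Mul1
  c5: CDB Add2=11; issue SUB r5<-Add2  regs: r0:2,r1:-7,r2:11,r3:Add1,r4:9,r5:Add2
  c6: CDB Mul1=18; issue MUL r2<-Mul1  regs: r0:2,r1:-7,r2:Mul1,r3:Add1,r4:9,r5:Add2
  c7: CDB Add1=20  regs: r0:2,r1:-7,r2:Mul1,r3:20,r4:9,r5:Add2
  c8: CDB Add2=9  regs: r0:2,r1:-7,r2:Mul1,r3:20,r4:9,r5:9
  c9: -  regs: r0:2,r1:-7,r2:Mul1,r3:20,r4:9,r5:9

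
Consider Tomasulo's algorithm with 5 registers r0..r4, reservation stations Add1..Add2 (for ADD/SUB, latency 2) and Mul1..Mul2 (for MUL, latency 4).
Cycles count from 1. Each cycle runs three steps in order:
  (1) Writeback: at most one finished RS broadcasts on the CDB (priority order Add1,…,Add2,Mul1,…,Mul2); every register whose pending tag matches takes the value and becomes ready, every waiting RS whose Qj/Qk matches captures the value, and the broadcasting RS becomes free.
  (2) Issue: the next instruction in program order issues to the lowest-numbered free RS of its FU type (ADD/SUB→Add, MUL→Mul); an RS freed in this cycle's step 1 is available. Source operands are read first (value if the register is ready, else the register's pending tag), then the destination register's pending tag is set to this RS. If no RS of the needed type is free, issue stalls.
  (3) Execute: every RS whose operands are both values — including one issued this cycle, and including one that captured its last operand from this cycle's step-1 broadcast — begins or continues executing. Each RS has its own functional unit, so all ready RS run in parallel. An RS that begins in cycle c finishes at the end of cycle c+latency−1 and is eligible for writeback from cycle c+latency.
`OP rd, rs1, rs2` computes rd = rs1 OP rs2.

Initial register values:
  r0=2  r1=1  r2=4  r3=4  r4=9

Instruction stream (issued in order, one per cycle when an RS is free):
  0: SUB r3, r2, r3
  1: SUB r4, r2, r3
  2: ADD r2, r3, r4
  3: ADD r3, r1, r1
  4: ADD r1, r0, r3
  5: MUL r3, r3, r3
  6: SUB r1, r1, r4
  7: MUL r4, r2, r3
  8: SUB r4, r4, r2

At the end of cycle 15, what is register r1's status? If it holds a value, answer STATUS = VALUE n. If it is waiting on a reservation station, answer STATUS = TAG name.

STATUS = VALUE 0

c1: issue SUB r3<-Add1 | r0:2,r1:1,r2:4,r3:Add1,r4:9
c2: issue SUB r4<-Add2 | r0:2,r1:1,r2:4,r3:Add1,r4:Add2
c3: CDB Add1=0; issue ADD r2<-Add1 | r0:2,r1:1,r2:Add1,r3:0,r4:Add2
c4: stall | r0:2,r1:1,r2:Add1,r3:0,r4:Add2
c5: CDB Add2=4; issue ADD r3<-Add2 | r0:2,r1:1,r2:Add1,r3:Add2,r4:4
c6: stall | r0:2,r1:1,r2:Add1,r3:Add2,r4:4
c7: CDB Add1=4; issue ADD r1<-Add1 | r0:2,r1:Add1,r2:4,r3:Add2,r4:4
c8: CDB Add2=2; issue MUL r3<-Mul1 | r0:2,r1:Add1,r2:4,r3:Mul1,r4:4
c9: issue SUB r1<-Add2 | r0:2,r1:Add2,r2:4,r3:Mul1,r4:4
c10: CDB Add1=4; issue MUL r4<-Mul2 | r0:2,r1:Add2,r2:4,r3:Mul1,r4:Mul2
c11: issue SUB r4<-Add1 | r0:2,r1:Add2,r2:4,r3:Mul1,r4:Add1
c12: CDB Add2=0 | r0:2,r1:0,r2:4,r3:Mul1,r4:Add1
c13: CDB Mul1=4 | r0:2,r1:0,r2:4,r3:4,r4:Add1
c14: - | r0:2,r1:0,r2:4,r3:4,r4:Add1
c15: - | r0:2,r1:0,r2:4,r3:4,r4:Add1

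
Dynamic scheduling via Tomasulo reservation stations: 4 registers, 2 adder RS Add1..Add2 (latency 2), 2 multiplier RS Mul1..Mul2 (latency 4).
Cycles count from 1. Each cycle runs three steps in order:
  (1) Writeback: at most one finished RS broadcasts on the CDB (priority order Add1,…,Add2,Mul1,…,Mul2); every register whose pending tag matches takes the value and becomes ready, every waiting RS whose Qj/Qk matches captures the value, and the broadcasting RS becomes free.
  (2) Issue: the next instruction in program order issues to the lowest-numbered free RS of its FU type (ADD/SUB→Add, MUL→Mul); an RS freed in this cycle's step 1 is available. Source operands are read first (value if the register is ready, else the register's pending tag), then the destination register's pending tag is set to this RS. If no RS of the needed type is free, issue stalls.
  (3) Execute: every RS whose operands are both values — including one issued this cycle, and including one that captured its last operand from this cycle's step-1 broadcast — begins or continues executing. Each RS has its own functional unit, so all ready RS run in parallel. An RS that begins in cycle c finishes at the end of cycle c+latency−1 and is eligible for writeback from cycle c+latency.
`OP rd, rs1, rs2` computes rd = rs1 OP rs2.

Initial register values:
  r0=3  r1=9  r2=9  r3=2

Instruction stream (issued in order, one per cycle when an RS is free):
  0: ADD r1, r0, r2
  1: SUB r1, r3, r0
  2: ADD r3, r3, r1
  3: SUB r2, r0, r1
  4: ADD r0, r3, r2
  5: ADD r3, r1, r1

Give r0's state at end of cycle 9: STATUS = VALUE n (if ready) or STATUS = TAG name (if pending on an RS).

STATUS = VALUE 5

c1: issue ADD r1<-Add1 | r0:3,r1:Add1,r2:9,r3:2
c2: issue SUB r1<-Add2 | r0:3,r1:Add2,r2:9,r3:2
c3: CDB Add1=12; issue ADD r3<-Add1 | r0:3,r1:Add2,r2:9,r3:Add1
c4: CDB Add2=-1; issue SUB r2<-Add2 | r0:3,r1:-1,r2:Add2,r3:Add1
c5: stall | r0:3,r1:-1,r2:Add2,r3:Add1
c6: CDB Add1=1; issue ADD r0<-Add1 | r0:Add1,r1:-1,r2:Add2,r3:1
c7: CDB Add2=4; issue ADD r3<-Add2 | r0:Add1,r1:-1,r2:4,r3:Add2
c8: - | r0:Add1,r1:-1,r2:4,r3:Add2
c9: CDB Add1=5 | r0:5,r1:-1,r2:4,r3:Add2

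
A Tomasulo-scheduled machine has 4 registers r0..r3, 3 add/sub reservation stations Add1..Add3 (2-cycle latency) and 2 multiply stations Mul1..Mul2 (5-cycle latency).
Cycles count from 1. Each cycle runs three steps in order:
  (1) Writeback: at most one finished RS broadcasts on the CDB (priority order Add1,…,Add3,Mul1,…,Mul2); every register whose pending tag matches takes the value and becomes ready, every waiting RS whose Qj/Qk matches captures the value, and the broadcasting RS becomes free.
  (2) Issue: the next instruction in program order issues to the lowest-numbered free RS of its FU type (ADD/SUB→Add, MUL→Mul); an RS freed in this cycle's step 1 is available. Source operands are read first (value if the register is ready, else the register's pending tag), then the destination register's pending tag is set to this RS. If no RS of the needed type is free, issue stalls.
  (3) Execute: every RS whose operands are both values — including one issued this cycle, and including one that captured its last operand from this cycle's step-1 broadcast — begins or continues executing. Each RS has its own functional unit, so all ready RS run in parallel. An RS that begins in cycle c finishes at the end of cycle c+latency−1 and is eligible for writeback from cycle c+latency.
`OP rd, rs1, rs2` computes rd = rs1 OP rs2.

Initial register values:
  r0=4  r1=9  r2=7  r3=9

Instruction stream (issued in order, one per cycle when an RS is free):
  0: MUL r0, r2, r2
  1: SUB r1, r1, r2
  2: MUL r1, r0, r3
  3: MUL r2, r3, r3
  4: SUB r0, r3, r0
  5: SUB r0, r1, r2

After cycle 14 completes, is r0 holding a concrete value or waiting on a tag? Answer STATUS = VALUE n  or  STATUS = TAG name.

cycle 1: issue MUL r0<-Mul1 // r0:Mul1,r1:9,r2:7,r3:9
cycle 2: issue SUB r1<-Add1 // r0:Mul1,r1:Add1,r2:7,r3:9
cycle 3: issue MUL r1<-Mul2 // r0:Mul1,r1:Mul2,r2:7,r3:9
cycle 4: CDB Add1=2; stall // r0:Mul1,r1:Mul2,r2:7,r3:9
cycle 5: stall // r0:Mul1,r1:Mul2,r2:7,r3:9
cycle 6: CDB Mul1=49; issue MUL r2<-Mul1 // r0:49,r1:Mul2,r2:Mul1,r3:9
cycle 7: issue SUB r0<-Add1 // r0:Add1,r1:Mul2,r2:Mul1,r3:9
cycle 8: issue SUB r0<-Add2 // r0:Add2,r1:Mul2,r2:Mul1,r3:9
cycle 9: CDB Add1=-40 // r0:Add2,r1:Mul2,r2:Mul1,r3:9
cycle 10: - // r0:Add2,r1:Mul2,r2:Mul1,r3:9
cycle 11: CDB Mul1=81 // r0:Add2,r1:Mul2,r2:81,r3:9
cycle 12: CDB Mul2=441 // r0:Add2,r1:441,r2:81,r3:9
cycle 13: - // r0:Add2,r1:441,r2:81,r3:9
cycle 14: CDB Add2=360 // r0:360,r1:441,r2:81,r3:9

STATUS = VALUE 360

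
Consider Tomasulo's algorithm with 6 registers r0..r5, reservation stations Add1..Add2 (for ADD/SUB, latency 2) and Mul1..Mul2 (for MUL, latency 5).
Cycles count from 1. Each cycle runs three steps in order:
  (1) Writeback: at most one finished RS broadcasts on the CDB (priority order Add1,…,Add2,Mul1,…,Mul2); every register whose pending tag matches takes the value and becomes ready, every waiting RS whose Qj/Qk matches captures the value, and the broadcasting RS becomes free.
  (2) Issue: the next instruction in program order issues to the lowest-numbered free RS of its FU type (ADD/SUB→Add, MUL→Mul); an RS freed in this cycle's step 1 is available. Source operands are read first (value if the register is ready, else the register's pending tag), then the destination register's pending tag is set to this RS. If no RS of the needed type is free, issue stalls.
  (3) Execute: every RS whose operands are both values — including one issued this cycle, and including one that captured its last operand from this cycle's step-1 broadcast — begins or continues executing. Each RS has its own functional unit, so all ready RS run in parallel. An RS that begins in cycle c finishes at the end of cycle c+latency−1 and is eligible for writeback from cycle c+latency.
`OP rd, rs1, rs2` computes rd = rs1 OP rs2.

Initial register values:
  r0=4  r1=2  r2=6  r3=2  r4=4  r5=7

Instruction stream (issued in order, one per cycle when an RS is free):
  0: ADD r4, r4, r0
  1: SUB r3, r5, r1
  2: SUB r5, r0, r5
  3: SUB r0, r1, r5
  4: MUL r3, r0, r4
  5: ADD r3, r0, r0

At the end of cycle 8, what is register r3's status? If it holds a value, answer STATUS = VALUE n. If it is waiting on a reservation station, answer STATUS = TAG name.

STATUS = TAG Add1

c1: issue ADD r4<-Add1 | r0:4,r1:2,r2:6,r3:2,r4:Add1,r5:7
c2: issue SUB r3<-Add2 | r0:4,r1:2,r2:6,r3:Add2,r4:Add1,r5:7
c3: CDB Add1=8; issue SUB r5<-Add1 | r0:4,r1:2,r2:6,r3:Add2,r4:8,r5:Add1
c4: CDB Add2=5; issue SUB r0<-Add2 | r0:Add2,r1:2,r2:6,r3:5,r4:8,r5:Add1
c5: CDB Add1=-3; issue MUL r3<-Mul1 | r0:Add2,r1:2,r2:6,r3:Mul1,r4:8,r5:-3
c6: issue ADD r3<-Add1 | r0:Add2,r1:2,r2:6,r3:Add1,r4:8,r5:-3
c7: CDB Add2=5 | r0:5,r1:2,r2:6,r3:Add1,r4:8,r5:-3
c8: - | r0:5,r1:2,r2:6,r3:Add1,r4:8,r5:-3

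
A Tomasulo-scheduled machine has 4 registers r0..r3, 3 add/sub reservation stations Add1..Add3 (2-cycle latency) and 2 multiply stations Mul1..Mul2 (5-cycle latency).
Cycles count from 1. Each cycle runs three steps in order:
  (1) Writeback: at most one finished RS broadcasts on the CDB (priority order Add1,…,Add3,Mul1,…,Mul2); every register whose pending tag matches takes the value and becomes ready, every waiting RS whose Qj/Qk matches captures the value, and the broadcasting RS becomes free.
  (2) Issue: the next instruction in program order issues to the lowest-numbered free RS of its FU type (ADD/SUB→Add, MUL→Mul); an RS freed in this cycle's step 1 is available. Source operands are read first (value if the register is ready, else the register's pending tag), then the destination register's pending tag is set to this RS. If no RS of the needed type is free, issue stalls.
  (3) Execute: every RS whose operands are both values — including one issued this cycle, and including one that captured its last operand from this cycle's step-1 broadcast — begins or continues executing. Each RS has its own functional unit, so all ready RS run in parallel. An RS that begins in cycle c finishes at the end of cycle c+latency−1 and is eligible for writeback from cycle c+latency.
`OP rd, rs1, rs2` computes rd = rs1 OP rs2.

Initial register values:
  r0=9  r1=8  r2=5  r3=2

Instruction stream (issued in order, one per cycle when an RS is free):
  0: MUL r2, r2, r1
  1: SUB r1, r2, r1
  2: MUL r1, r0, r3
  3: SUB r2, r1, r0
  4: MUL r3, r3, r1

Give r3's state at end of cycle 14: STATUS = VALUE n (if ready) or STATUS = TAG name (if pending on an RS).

STATUS = VALUE 36

cycle 1: issue MUL r2<-Mul1 // r0:9,r1:8,r2:Mul1,r3:2
cycle 2: issue SUB r1<-Add1 // r0:9,r1:Add1,r2:Mul1,r3:2
cycle 3: issue MUL r1<-Mul2 // r0:9,r1:Mul2,r2:Mul1,r3:2
cycle 4: issue SUB r2<-Add2 // r0:9,r1:Mul2,r2:Add2,r3:2
cycle 5: stall // r0:9,r1:Mul2,r2:Add2,r3:2
cycle 6: CDB Mul1=40; issue MUL r3<-Mul1 // r0:9,r1:Mul2,r2:Add2,r3:Mul1
cycle 7: - // r0:9,r1:Mul2,r2:Add2,r3:Mul1
cycle 8: CDB Add1=32 // r0:9,r1:Mul2,r2:Add2,r3:Mul1
cycle 9: CDB Mul2=18 // r0:9,r1:18,r2:Add2,r3:Mul1
cycle 10: - // r0:9,r1:18,r2:Add2,r3:Mul1
cycle 11: CDB Add2=9 // r0:9,r1:18,r2:9,r3:Mul1
cycle 12: - // r0:9,r1:18,r2:9,r3:Mul1
cycle 13: - // r0:9,r1:18,r2:9,r3:Mul1
cycle 14: CDB Mul1=36 // r0:9,r1:18,r2:9,r3:36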